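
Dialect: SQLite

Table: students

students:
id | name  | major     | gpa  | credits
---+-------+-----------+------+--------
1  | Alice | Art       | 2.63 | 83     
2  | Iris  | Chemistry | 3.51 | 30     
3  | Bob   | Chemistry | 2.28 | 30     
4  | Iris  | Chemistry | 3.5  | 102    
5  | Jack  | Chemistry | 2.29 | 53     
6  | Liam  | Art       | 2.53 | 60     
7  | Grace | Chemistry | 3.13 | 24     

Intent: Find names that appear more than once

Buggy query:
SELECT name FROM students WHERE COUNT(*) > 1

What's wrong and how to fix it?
Bug: WHERE can't reference COUNT(*); aggregates are computed after WHERE

Fix: GROUP BY name, then filter groups with HAVING COUNT(*) > 1

Corrected query:
SELECT name FROM students GROUP BY name HAVING COUNT(*) > 1

Result:
name
----
Iris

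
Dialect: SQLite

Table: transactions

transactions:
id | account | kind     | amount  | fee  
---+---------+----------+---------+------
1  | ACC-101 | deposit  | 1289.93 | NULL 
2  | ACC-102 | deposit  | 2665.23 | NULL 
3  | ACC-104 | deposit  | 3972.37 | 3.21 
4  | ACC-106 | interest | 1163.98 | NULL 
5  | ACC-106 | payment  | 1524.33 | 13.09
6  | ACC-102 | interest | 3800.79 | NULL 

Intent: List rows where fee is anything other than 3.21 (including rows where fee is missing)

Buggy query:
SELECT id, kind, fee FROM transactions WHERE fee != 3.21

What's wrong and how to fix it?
Bug: 'fee != 3.21' is unknown when fee is NULL, so NULL rows are silently excluded

Fix: Handle NULL separately with IS NULL alongside the inequality

Corrected query:
SELECT id, kind, fee FROM transactions WHERE fee != 3.21 OR fee IS NULL

Result:
id | kind     | fee  
---+----------+------
1  | deposit  | NULL 
2  | deposit  | NULL 
4  | interest | NULL 
5  | payment  | 13.09
6  | interest | NULL 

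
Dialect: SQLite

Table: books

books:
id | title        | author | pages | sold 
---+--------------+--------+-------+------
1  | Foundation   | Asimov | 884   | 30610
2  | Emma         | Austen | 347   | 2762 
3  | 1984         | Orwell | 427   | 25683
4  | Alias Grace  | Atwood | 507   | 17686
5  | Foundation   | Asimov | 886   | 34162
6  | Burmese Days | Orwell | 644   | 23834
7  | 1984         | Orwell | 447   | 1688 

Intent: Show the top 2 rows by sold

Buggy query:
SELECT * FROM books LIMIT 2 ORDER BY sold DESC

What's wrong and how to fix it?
Bug: ORDER BY cannot follow LIMIT; LIMIT is the final clause

Fix: Sort with ORDER BY, then apply LIMIT

Corrected query:
SELECT * FROM books ORDER BY sold DESC LIMIT 2

Result:
id | title      | author | pages | sold 
---+------------+--------+-------+------
5  | Foundation | Asimov | 886   | 34162
1  | Foundation | Asimov | 884   | 30610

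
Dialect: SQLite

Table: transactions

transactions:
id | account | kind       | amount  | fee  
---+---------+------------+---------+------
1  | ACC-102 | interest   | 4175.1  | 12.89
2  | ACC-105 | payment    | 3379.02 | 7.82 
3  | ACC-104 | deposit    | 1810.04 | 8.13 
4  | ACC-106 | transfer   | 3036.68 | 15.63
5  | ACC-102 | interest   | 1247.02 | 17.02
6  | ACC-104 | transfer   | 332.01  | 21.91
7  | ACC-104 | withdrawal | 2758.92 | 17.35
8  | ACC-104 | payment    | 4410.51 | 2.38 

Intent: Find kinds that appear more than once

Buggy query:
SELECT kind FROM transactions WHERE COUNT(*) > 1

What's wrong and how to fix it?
Bug: WHERE can't reference COUNT(*); aggregates are computed after WHERE

Fix: Group first, then use HAVING for the count condition

Corrected query:
SELECT kind FROM transactions GROUP BY kind HAVING COUNT(*) > 1

Result:
kind    
--------
interest
payment 
transfer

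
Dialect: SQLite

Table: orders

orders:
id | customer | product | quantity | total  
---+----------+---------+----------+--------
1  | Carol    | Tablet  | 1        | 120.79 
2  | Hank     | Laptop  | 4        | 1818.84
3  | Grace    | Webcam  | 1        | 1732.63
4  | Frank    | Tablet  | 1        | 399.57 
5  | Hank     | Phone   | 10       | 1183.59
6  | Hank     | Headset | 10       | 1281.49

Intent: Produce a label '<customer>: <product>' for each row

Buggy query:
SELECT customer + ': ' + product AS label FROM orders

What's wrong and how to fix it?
Bug: SQLite uses || for string concatenation; + coerces text to numbers (yielding 0)

Fix: Replace + with || to concatenate text

Corrected query:
SELECT customer || ': ' || product AS label FROM orders

Result:
label        
-------------
Carol: Tablet
Hank: Laptop 
Grace: Webcam
Frank: Tablet
Hank: Phone  
Hank: Headset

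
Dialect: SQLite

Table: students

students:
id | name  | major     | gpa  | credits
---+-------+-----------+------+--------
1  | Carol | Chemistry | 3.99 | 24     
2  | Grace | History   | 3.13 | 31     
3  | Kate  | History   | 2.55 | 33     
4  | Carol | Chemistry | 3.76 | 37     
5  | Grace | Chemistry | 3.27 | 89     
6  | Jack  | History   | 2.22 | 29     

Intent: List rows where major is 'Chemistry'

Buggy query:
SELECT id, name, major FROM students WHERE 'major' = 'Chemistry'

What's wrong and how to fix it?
Bug: 'major' in single quotes is a string literal, not the column; the comparison is literal-vs-literal and never true

Fix: Remove the quotes around the column name (or use double quotes for an identifier)

Corrected query:
SELECT id, name, major FROM students WHERE major = 'Chemistry'

Result:
id | name  | major    
---+-------+----------
1  | Carol | Chemistry
4  | Carol | Chemistry
5  | Grace | Chemistry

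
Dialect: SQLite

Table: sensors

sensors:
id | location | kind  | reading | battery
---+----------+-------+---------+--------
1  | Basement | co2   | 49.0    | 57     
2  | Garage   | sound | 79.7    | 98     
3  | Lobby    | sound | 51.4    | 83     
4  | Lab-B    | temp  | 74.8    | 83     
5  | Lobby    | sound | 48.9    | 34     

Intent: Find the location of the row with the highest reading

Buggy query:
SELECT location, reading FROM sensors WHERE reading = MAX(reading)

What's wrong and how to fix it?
Bug: MAX(reading) is an aggregate and cannot be used directly in WHERE

Fix: Wrap MAX in a scalar subquery so WHERE compares against a single value

Corrected query:
SELECT location, reading FROM sensors WHERE reading = (SELECT MAX(reading) FROM sensors)

Result:
location | reading
---------+--------
Garage   | 79.7   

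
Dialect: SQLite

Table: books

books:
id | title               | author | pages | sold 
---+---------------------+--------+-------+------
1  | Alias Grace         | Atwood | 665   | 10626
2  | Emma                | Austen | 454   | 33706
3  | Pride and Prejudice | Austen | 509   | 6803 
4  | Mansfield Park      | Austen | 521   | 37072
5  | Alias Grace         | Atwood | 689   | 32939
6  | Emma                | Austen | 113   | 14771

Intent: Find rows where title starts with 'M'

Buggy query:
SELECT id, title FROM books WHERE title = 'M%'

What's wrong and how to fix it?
Bug: Wildcards only work with LIKE; '=' treats '%' as a literal character

Fix: Use LIKE for wildcard pattern matching

Corrected query:
SELECT id, title FROM books WHERE title LIKE 'M%'

Result:
id | title         
---+---------------
4  | Mansfield Park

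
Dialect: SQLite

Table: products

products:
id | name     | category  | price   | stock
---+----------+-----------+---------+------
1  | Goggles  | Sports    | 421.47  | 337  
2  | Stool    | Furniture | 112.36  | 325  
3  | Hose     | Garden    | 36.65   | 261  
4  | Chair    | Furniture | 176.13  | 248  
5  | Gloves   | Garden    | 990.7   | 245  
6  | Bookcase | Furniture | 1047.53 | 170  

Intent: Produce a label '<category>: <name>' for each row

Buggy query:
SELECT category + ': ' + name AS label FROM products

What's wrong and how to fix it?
Bug: SQLite uses || for string concatenation; + coerces text to numbers (yielding 0)

Fix: Replace + with || to concatenate text

Corrected query:
SELECT category || ': ' || name AS label FROM products

Result:
label              
-------------------
Sports: Goggles    
Furniture: Stool   
Garden: Hose       
Furniture: Chair   
Garden: Gloves     
Furniture: Bookcase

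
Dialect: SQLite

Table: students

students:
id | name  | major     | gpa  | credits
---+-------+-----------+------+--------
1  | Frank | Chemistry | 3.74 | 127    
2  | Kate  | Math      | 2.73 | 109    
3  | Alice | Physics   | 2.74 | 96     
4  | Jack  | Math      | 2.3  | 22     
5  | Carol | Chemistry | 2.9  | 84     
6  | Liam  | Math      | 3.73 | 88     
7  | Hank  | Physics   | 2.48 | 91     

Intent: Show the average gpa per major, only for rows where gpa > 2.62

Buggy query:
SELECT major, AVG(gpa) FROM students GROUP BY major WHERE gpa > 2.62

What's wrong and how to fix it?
Bug: Row-level WHERE must come before GROUP BY in the clause order

Fix: Move the WHERE clause before GROUP BY

Corrected query:
SELECT major, AVG(gpa) FROM students WHERE gpa > 2.62 GROUP BY major

Result:
major     | AVG(gpa)
----------+---------
Chemistry | 3.32    
Math      | 3.23    
Physics   | 2.74    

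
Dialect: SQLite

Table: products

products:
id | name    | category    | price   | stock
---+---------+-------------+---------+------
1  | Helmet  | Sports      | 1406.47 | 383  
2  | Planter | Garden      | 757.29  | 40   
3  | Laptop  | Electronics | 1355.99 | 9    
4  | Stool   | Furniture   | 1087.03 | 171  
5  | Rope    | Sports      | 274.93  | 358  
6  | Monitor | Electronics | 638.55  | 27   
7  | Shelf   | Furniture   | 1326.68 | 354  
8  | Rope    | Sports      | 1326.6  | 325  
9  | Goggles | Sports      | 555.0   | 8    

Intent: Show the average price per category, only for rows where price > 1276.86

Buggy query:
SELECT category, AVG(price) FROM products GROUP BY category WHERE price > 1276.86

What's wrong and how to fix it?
Bug: Row-level WHERE must come before GROUP BY in the clause order

Fix: Move the WHERE clause before GROUP BY

Corrected query:
SELECT category, AVG(price) FROM products WHERE price > 1276.86 GROUP BY category

Result:
category    | AVG(price)
------------+-----------
Electronics | 1355.99   
Furniture   | 1326.68   
Sports      | 1366.535  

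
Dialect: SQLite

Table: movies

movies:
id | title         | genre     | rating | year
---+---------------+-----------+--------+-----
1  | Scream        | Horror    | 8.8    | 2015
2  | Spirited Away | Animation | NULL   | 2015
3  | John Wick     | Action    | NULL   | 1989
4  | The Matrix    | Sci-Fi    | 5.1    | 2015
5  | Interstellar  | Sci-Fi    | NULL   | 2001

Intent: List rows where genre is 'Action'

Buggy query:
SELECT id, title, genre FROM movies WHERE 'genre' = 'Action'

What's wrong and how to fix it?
Bug: 'genre' in single quotes is a string literal, not the column; the comparison is literal-vs-literal and never true

Fix: Reference the column as genre without single quotes

Corrected query:
SELECT id, title, genre FROM movies WHERE genre = 'Action'

Result:
id | title     | genre 
---+-----------+-------
3  | John Wick | Action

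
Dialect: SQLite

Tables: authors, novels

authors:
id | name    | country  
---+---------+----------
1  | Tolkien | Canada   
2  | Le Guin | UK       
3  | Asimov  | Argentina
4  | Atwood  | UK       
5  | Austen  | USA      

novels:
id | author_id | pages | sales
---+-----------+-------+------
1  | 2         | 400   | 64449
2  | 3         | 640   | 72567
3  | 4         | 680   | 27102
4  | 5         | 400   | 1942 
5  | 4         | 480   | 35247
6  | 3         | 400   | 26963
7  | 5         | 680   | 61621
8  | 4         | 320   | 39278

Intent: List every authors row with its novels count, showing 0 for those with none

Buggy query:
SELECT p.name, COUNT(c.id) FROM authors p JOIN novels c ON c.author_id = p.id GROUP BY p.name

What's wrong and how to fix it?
Bug: An inner join excludes parents with zero children

Fix: Switch to LEFT JOIN to retain unmatched parent rows

Corrected query:
SELECT p.name, COUNT(c.id) FROM authors p LEFT JOIN novels c ON c.author_id = p.id GROUP BY p.name

Result:
name    | COUNT(c.id)
--------+------------
Asimov  | 2          
Atwood  | 3          
Austen  | 2          
Le Guin | 1          
Tolkien | 0          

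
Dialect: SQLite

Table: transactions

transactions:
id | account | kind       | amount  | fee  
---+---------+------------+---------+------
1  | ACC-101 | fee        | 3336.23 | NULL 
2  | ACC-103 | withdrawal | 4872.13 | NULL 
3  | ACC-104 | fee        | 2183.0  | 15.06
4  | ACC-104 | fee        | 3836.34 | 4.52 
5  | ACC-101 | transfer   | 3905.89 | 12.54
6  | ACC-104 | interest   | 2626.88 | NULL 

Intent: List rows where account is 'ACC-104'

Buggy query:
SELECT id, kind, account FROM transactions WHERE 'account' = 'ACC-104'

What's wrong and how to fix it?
Bug: 'account' in single quotes is a string literal, not the column; the comparison is literal-vs-literal and never true

Fix: Remove the quotes around the column name (or use double quotes for an identifier)

Corrected query:
SELECT id, kind, account FROM transactions WHERE account = 'ACC-104'

Result:
id | kind     | account
---+----------+--------
3  | fee      | ACC-104
4  | fee      | ACC-104
6  | interest | ACC-104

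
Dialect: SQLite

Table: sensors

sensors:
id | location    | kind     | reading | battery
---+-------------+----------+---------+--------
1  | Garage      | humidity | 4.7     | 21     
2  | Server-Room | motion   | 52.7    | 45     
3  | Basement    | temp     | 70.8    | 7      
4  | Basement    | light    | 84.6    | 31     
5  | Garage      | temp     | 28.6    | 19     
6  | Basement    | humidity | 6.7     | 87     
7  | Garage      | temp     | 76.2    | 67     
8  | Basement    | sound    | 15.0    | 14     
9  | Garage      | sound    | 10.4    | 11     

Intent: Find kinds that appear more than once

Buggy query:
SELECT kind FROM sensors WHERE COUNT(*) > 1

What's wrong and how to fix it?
Bug: COUNT(*) is an aggregate and cannot be used in WHERE

Fix: Group first, then use HAVING for the count condition

Corrected query:
SELECT kind FROM sensors GROUP BY kind HAVING COUNT(*) > 1

Result:
kind    
--------
humidity
sound   
temp    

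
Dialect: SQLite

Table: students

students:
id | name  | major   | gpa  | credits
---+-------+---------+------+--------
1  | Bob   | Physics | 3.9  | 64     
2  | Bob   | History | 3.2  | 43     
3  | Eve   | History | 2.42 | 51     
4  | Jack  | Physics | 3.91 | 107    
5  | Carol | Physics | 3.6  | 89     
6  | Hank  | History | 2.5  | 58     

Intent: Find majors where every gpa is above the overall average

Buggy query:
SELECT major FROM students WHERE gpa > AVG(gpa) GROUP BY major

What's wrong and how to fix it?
Bug: AVG() is an aggregate; it can't sit directly in WHERE

Fix: Use a subquery for AVG and a HAVING MIN(...) filter so the condition holds for every row in the group

Corrected query:
SELECT major FROM students GROUP BY major HAVING MIN(gpa) > (SELECT AVG(gpa) FROM students)

Result:
major  
-------
Physics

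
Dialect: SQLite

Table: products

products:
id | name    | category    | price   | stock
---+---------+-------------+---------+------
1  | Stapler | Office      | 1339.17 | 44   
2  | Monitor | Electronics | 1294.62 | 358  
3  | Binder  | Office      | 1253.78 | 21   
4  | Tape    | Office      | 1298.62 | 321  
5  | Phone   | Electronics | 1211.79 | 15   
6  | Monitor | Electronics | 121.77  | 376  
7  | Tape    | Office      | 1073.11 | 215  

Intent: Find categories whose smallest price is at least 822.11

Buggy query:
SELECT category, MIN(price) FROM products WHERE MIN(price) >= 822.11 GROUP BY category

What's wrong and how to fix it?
Bug: MIN() in WHERE is a misuse of aggregate

Fix: Replace WHERE with HAVING after the GROUP BY

Corrected query:
SELECT category, MIN(price) FROM products GROUP BY category HAVING MIN(price) >= 822.11

Result:
category | MIN(price)
---------+-----------
Office   | 1073.11   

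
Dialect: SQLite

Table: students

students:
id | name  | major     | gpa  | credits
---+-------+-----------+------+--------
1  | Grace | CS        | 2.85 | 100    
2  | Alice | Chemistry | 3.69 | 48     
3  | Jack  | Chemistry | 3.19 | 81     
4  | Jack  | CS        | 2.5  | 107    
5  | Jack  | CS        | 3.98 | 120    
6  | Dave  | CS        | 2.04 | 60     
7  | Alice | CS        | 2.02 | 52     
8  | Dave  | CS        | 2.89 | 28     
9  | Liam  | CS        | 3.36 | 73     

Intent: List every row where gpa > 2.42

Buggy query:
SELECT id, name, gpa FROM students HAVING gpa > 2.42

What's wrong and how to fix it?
Bug: This is a non-aggregate query (no GROUP BY, no aggregates), so in SQLite the HAVING clause is invalid here; a row-level condition belongs in WHERE

Fix: Use WHERE for row-level filtering

Corrected query:
SELECT id, name, gpa FROM students WHERE gpa > 2.42

Result:
id | name  | gpa 
---+-------+-----
1  | Grace | 2.85
2  | Alice | 3.69
3  | Jack  | 3.19
4  | Jack  | 2.5 
5  | Jack  | 3.98
8  | Dave  | 2.89
9  | Liam  | 3.36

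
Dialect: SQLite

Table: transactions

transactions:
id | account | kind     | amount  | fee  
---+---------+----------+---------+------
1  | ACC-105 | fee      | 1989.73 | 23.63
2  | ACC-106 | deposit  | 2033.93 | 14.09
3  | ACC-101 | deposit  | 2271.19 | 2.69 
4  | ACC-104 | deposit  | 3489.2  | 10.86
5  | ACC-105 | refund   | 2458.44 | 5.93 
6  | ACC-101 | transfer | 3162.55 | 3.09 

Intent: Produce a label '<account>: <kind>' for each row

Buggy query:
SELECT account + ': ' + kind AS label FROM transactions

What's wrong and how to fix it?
Bug: SQLite uses || for string concatenation; + coerces text to numbers (yielding 0)

Fix: Replace + with || to concatenate text

Corrected query:
SELECT account || ': ' || kind AS label FROM transactions

Result:
label            
-----------------
ACC-105: fee     
ACC-106: deposit 
ACC-101: deposit 
ACC-104: deposit 
ACC-105: refund  
ACC-101: transfer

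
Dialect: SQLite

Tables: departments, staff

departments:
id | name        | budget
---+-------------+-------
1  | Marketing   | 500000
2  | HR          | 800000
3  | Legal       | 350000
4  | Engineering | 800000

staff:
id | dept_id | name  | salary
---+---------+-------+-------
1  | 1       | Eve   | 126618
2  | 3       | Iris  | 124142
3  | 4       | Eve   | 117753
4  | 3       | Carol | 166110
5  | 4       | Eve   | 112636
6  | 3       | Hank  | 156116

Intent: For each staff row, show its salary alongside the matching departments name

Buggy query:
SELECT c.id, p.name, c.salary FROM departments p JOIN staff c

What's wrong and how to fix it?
Bug: JOIN with no ON clause produces a cartesian product; every staff row pairs with every departments row

Fix: Add ON c.dept_id = p.id to the JOIN

Corrected query:
SELECT c.id, p.name, c.salary FROM departments p JOIN staff c ON c.dept_id = p.id

Result:
id | name        | salary
---+-------------+-------
1  | Marketing   | 126618
2  | Legal       | 124142
3  | Engineering | 117753
4  | Legal       | 166110
5  | Engineering | 112636
6  | Legal       | 156116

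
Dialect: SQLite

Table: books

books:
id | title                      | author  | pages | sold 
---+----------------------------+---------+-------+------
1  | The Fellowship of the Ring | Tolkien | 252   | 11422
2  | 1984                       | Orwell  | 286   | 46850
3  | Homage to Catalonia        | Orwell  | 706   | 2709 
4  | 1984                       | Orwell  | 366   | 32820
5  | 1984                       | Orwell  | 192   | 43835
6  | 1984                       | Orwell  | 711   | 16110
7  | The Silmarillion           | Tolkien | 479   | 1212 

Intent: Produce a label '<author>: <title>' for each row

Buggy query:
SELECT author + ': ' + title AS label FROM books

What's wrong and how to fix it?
Bug: '+' is numeric addition; on text columns SQLite converts them to 0 instead of concatenating

Fix: Use the || operator for string concatenation

Corrected query:
SELECT author || ': ' || title AS label FROM books

Result:
label                              
-----------------------------------
Tolkien: The Fellowship of the Ring
Orwell: 1984                       
Orwell: Homage to Catalonia        
Orwell: 1984                       
Orwell: 1984                       
Orwell: 1984                       
Tolkien: The Silmarillion          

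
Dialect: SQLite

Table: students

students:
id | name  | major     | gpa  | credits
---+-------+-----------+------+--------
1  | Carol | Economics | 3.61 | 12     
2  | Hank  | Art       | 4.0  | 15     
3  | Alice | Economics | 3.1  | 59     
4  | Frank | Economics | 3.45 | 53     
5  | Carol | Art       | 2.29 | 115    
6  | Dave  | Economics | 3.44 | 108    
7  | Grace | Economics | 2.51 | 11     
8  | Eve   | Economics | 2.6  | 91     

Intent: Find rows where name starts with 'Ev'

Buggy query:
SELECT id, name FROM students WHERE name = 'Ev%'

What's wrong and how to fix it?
Bug: '=' compares the literal string including the % character; pattern matching needs LIKE

Fix: Replace '=' with LIKE so 'Ev%' is treated as a pattern

Corrected query:
SELECT id, name FROM students WHERE name LIKE 'Ev%'

Result:
id | name
---+-----
8  | Eve 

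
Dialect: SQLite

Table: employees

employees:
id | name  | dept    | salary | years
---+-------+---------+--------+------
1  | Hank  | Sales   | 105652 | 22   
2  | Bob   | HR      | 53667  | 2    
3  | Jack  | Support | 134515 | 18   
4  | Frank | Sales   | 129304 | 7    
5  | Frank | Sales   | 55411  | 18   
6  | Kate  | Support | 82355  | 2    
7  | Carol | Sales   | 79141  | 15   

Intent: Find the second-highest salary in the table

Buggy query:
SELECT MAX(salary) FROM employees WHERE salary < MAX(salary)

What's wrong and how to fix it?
Bug: The inner MAX is an aggregate inside WHERE, which is not allowed

Fix: Compute the overall MAX in a subquery, then take MAX of rows below it

Corrected query:
SELECT MAX(salary) FROM employees WHERE salary < (SELECT MAX(salary) FROM employees)

Result:
MAX(salary)
-----------
129304     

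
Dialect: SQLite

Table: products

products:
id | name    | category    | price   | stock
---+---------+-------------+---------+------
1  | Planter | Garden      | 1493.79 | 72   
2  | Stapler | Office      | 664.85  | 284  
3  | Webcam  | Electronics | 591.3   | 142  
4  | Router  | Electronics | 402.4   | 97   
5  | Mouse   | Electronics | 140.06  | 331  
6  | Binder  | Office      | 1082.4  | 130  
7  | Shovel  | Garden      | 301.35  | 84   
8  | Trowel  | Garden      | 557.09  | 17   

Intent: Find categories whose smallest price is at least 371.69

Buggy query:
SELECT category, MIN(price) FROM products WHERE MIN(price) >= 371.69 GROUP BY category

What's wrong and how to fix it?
Bug: MIN() in WHERE is a misuse of aggregate

Fix: Replace WHERE with HAVING after the GROUP BY

Corrected query:
SELECT category, MIN(price) FROM products GROUP BY category HAVING MIN(price) >= 371.69

Result:
category | MIN(price)
---------+-----------
Office   | 664.85    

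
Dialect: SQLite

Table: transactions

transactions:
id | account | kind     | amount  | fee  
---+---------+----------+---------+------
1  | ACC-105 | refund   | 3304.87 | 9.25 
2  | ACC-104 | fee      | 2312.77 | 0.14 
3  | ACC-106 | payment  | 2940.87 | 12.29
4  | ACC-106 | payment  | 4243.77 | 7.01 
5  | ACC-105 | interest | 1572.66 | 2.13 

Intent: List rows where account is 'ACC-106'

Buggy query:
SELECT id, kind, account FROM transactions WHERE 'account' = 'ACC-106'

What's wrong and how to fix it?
Bug: Single quotes denote string literals in SQL; the column name is being compared as a constant string

Fix: Reference the column as account without single quotes

Corrected query:
SELECT id, kind, account FROM transactions WHERE account = 'ACC-106'

Result:
id | kind    | account
---+---------+--------
3  | payment | ACC-106
4  | payment | ACC-106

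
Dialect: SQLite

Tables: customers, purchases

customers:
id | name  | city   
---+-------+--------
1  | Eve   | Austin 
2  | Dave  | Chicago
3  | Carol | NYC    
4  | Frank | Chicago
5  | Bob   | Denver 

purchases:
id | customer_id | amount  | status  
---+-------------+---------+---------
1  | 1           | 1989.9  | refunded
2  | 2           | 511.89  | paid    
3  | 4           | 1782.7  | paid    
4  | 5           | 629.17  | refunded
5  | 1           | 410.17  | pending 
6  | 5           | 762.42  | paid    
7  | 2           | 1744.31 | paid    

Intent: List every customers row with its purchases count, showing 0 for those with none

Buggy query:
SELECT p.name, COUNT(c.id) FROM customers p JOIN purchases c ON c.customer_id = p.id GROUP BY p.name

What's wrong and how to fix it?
Bug: INNER JOIN drops customers rows that have no matching purchases rows

Fix: Switch to LEFT JOIN to retain unmatched parent rows

Corrected query:
SELECT p.name, COUNT(c.id) FROM customers p LEFT JOIN purchases c ON c.customer_id = p.id GROUP BY p.name

Result:
name  | COUNT(c.id)
------+------------
Bob   | 2          
Carol | 0          
Dave  | 2          
Eve   | 2          
Frank | 1          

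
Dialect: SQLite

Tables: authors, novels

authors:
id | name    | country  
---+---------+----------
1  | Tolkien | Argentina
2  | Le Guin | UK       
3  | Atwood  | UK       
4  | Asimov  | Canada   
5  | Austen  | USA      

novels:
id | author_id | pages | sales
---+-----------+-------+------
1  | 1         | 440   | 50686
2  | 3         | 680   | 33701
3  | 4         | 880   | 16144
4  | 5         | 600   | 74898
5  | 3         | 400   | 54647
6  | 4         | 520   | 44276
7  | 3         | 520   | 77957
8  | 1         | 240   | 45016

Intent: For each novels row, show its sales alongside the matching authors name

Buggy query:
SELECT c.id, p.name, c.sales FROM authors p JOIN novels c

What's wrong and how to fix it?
Bug: Missing join condition: each novels row is matched to all authors rows instead of just its own

Fix: Specify the join condition linking the foreign key to the parent id

Corrected query:
SELECT c.id, p.name, c.sales FROM authors p JOIN novels c ON c.author_id = p.id

Result:
id | name    | sales
---+---------+------
1  | Tolkien | 50686
2  | Atwood  | 33701
3  | Asimov  | 16144
4  | Austen  | 74898
5  | Atwood  | 54647
6  | Asimov  | 44276
7  | Atwood  | 77957
8  | Tolkien | 45016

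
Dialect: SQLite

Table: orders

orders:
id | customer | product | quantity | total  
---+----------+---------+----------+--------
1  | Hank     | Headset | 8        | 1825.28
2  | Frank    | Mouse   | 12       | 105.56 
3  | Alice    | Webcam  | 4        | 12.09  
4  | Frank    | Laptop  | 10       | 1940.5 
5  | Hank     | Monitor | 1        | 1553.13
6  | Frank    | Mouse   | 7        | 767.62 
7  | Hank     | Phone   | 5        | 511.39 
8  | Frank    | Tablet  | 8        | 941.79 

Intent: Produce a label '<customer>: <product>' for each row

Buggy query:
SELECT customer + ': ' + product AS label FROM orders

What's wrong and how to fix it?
Bug: SQLite uses || for string concatenation; + coerces text to numbers (yielding 0)

Fix: Replace + with || to concatenate text

Corrected query:
SELECT customer || ': ' || product AS label FROM orders

Result:
label        
-------------
Hank: Headset
Frank: Mouse 
Alice: Webcam
Frank: Laptop
Hank: Monitor
Frank: Mouse 
Hank: Phone  
Frank: Tablet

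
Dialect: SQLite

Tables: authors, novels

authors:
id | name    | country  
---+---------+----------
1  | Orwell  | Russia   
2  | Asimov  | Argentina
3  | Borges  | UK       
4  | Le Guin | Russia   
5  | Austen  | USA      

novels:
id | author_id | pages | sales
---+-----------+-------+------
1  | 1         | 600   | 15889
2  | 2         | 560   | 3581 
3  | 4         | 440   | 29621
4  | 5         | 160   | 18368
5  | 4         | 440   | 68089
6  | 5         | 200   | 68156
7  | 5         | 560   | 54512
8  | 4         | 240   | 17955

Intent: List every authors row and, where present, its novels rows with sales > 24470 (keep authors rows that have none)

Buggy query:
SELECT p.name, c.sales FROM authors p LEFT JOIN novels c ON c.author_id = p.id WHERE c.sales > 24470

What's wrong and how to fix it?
Bug: Filtering c.sales in WHERE discards the NULL rows produced by LEFT JOIN, turning it into an inner join

Fix: Move the right-table condition into the ON clause so unmatched parents are kept

Corrected query:
SELECT p.name, c.sales FROM authors p LEFT JOIN novels c ON c.author_id = p.id AND c.sales > 24470

Result:
name    | sales
--------+------
Orwell  | NULL 
Asimov  | NULL 
Borges  | NULL 
Le Guin | 29621
Le Guin | 68089
Austen  | 54512
Austen  | 68156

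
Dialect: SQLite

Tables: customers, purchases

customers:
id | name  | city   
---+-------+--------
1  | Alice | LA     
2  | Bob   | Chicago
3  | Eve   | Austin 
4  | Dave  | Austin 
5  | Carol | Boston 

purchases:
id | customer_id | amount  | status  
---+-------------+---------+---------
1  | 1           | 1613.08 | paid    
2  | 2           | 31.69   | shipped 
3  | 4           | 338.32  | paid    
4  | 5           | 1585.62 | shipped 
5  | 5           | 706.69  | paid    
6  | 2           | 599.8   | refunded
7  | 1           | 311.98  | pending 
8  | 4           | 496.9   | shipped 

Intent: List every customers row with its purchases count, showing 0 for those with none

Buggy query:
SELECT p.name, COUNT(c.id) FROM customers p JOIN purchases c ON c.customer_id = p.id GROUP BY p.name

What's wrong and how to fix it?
Bug: INNER JOIN drops customers rows that have no matching purchases rows

Fix: Use LEFT JOIN so parents without children still appear (COUNT(c.id) gives 0)

Corrected query:
SELECT p.name, COUNT(c.id) FROM customers p LEFT JOIN purchases c ON c.customer_id = p.id GROUP BY p.name

Result:
name  | COUNT(c.id)
------+------------
Alice | 2          
Bob   | 2          
Carol | 2          
Dave  | 2          
Eve   | 0          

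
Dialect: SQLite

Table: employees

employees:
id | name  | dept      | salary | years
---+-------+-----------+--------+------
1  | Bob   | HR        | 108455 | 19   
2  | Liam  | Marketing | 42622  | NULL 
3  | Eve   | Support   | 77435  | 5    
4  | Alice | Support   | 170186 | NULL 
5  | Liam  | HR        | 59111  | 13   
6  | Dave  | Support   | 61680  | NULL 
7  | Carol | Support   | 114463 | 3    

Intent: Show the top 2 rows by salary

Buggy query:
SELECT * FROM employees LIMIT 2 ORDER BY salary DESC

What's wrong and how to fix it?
Bug: ORDER BY cannot follow LIMIT; LIMIT is the final clause

Fix: Sort with ORDER BY, then apply LIMIT

Corrected query:
SELECT * FROM employees ORDER BY salary DESC LIMIT 2

Result:
id | name  | dept    | salary | years
---+-------+---------+--------+------
4  | Alice | Support | 170186 | NULL 
7  | Carol | Support | 114463 | 3    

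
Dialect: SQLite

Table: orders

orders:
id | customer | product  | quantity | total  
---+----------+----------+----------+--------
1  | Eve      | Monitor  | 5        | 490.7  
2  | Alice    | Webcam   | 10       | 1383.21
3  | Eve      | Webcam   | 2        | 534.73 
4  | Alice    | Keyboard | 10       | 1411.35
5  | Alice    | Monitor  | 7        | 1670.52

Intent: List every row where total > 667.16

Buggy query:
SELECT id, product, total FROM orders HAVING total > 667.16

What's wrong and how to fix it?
Bug: HAVING filters the output of aggregation, but this query has no GROUP BY and no aggregate functions, so SQLite rejects it (HAVING clause on a non-aggregate query); the condition here is per row

Fix: Replace HAVING with WHERE since the condition applies to individual rows

Corrected query:
SELECT id, product, total FROM orders WHERE total > 667.16

Result:
id | product  | total  
---+----------+--------
2  | Webcam   | 1383.21
4  | Keyboard | 1411.35
5  | Monitor  | 1670.52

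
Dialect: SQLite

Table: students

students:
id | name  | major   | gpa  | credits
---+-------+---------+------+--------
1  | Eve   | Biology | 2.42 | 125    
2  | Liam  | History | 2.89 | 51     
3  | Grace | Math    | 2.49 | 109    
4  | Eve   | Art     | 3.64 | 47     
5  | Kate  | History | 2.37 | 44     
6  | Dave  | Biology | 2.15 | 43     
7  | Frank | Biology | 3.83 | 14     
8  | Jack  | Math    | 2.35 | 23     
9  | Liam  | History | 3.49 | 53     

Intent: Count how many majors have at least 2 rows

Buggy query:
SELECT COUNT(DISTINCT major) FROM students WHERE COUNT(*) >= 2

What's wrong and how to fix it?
Bug: WHERE filters individual rows, not groups, so a group-level COUNT is invalid there

Fix: Use a subquery that GROUPs and filters with HAVING, then count its rows

Corrected query:
SELECT COUNT(*) FROM (SELECT major FROM students GROUP BY major HAVING COUNT(*) >= 2)

Result:
COUNT(*)
--------
3       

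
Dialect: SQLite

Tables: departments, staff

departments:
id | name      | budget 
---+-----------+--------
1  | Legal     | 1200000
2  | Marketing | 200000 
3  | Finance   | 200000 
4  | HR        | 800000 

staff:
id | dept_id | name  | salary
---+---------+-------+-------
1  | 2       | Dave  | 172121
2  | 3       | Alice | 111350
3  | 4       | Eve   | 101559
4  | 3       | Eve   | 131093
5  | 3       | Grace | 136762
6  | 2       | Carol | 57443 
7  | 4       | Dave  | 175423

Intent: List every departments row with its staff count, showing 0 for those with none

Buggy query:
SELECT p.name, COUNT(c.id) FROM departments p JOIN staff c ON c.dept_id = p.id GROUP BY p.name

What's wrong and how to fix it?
Bug: An inner join excludes parents with zero children

Fix: Use LEFT JOIN so parents without children still appear (COUNT(c.id) gives 0)

Corrected query:
SELECT p.name, COUNT(c.id) FROM departments p LEFT JOIN staff c ON c.dept_id = p.id GROUP BY p.name

Result:
name      | COUNT(c.id)
----------+------------
Finance   | 3          
HR        | 2          
Legal     | 0          
Marketing | 2          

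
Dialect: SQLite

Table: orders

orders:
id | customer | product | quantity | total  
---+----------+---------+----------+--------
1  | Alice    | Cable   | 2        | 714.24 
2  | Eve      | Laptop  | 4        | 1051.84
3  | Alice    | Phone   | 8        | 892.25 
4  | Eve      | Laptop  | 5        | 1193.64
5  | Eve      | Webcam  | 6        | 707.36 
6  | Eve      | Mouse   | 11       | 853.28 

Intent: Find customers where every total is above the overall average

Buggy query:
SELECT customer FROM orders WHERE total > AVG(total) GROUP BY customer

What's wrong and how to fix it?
Bug: AVG() is an aggregate; it can't sit directly in WHERE

Fix: Compute the overall average in a scalar subquery and compare each group's MIN against it in HAVING

Corrected query:
SELECT customer FROM orders GROUP BY customer HAVING MIN(total) > (SELECT AVG(total) FROM orders)

Result:
(no rows)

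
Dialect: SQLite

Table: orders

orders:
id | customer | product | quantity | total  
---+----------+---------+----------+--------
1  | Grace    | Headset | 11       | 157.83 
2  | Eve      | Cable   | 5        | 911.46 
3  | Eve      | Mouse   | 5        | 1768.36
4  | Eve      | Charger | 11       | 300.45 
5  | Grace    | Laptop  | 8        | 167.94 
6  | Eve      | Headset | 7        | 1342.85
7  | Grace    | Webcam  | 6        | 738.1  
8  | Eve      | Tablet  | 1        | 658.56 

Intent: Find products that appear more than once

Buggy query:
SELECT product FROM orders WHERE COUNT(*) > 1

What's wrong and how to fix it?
Bug: COUNT(*) is an aggregate and cannot be used in WHERE

Fix: GROUP BY product, then filter groups with HAVING COUNT(*) > 1

Corrected query:
SELECT product FROM orders GROUP BY product HAVING COUNT(*) > 1

Result:
product
-------
Headset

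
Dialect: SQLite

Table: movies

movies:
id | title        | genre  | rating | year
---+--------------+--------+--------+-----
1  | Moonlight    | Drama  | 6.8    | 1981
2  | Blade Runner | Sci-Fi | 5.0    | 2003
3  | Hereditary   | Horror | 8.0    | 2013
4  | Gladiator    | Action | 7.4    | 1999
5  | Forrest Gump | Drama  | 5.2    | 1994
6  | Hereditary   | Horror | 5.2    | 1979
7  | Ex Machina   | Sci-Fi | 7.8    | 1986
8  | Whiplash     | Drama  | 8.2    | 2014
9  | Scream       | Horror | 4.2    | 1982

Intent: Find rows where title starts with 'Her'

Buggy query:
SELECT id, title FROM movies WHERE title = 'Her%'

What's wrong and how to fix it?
Bug: Wildcards only work with LIKE; '=' treats '%' as a literal character

Fix: Use LIKE for wildcard pattern matching

Corrected query:
SELECT id, title FROM movies WHERE title LIKE 'Her%'

Result:
id | title     
---+-----------
3  | Hereditary
6  | Hereditary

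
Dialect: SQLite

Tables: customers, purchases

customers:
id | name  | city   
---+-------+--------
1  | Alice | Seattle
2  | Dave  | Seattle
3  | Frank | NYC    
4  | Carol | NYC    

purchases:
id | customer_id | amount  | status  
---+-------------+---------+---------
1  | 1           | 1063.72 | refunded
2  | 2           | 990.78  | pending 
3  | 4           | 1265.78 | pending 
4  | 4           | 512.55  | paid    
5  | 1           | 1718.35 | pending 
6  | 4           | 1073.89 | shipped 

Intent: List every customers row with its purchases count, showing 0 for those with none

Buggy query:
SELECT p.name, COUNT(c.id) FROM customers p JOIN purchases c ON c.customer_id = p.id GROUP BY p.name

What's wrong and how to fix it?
Bug: An inner join excludes parents with zero children

Fix: Switch to LEFT JOIN to retain unmatched parent rows

Corrected query:
SELECT p.name, COUNT(c.id) FROM customers p LEFT JOIN purchases c ON c.customer_id = p.id GROUP BY p.name

Result:
name  | COUNT(c.id)
------+------------
Alice | 2          
Carol | 3          
Dave  | 1          
Frank | 0          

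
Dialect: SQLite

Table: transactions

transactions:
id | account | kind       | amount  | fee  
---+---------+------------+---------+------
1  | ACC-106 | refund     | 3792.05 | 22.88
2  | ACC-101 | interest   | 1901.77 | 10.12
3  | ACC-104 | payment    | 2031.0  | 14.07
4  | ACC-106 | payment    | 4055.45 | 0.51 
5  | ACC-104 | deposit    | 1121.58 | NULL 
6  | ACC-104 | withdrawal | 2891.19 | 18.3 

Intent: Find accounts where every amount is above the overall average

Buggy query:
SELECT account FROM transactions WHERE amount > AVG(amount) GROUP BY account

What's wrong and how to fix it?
Bug: AVG() is an aggregate; it can't sit directly in WHERE

Fix: Use a subquery for AVG and a HAVING MIN(...) filter so the condition holds for every row in the group

Corrected query:
SELECT account FROM transactions GROUP BY account HAVING MIN(amount) > (SELECT AVG(amount) FROM transactions)

Result:
account
-------
ACC-106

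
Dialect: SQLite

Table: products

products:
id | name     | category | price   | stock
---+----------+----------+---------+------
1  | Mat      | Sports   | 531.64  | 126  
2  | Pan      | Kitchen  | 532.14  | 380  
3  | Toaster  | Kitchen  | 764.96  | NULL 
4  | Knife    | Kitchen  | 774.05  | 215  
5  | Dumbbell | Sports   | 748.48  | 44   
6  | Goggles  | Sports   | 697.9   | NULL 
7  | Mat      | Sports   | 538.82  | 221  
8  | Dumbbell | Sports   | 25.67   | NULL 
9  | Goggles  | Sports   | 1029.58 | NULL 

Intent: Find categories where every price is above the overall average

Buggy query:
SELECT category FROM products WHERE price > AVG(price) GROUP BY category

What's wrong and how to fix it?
Bug: WHERE evaluates per row before aggregation, so AVG() is unavailable

Fix: Compute the overall average in a scalar subquery and compare each group's MIN against it in HAVING

Corrected query:
SELECT category FROM products GROUP BY category HAVING MIN(price) > (SELECT AVG(price) FROM products)

Result:
(no rows)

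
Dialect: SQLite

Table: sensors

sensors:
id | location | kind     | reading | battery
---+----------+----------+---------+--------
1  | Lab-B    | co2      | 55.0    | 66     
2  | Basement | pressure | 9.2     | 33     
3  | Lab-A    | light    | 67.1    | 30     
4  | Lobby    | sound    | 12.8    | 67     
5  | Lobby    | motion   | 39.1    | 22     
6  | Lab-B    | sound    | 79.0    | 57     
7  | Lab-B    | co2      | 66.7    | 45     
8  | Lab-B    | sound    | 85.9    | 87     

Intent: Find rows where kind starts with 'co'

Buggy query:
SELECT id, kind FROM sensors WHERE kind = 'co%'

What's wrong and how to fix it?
Bug: Wildcards only work with LIKE; '=' treats '%' as a literal character

Fix: Replace '=' with LIKE so 'co%' is treated as a pattern

Corrected query:
SELECT id, kind FROM sensors WHERE kind LIKE 'co%'

Result:
id | kind
---+-----
1  | co2 
7  | co2 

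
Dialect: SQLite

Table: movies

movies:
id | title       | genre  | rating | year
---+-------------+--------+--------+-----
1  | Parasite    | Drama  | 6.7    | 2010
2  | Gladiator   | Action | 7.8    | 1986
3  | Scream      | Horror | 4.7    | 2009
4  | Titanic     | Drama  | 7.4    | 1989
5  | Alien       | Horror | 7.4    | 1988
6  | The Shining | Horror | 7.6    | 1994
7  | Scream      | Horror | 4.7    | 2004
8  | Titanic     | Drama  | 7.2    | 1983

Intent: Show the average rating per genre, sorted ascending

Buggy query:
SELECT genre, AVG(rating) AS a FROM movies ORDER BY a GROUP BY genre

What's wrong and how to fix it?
Bug: GROUP BY must precede ORDER BY

Fix: Reorder: SELECT … FROM … GROUP BY … ORDER BY …

Corrected query:
SELECT genre, AVG(rating) AS a FROM movies GROUP BY genre ORDER BY a

Result:
genre  | a  
-------+----
Horror | 6.1
Drama  | 7.1
Action | 7.8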